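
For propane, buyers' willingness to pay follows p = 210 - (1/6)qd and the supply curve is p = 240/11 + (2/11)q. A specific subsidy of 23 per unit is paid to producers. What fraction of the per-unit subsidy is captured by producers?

Producer share = 12/23

Pre-subsidy: 210 - (1/6)q = 240/11 + (2/11)q gives q* = 540 and p* = 120.
With the subsidy, sellers receive ps = pb + 23 for each unit, where pb is the price buyers pay.
On the curves, pb = 210 - (1/6)q and ps = 240/11 + (2/11)q; the wedge ps − pb = 23 gives 240/11 + (2/11)q − (210 - (1/6)q) = 23, so q' = 606.
Then pb = 210 − (1/6)·606 = 109 and ps = 240/11 + (2/11)·606 = 132.
Buyers' price falls by p* − pb = 120 − 109 = 11; sellers' price rises by ps − p* = 132 − 120 = 12.
So producers capture 12/23 = 12/23 of each unit of subsidy.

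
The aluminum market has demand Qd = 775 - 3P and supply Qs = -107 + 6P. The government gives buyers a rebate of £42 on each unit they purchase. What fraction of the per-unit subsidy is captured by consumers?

Pre-subsidy: 775 - 3P = -107 + 6P gives P* = 98, Q* = 481.
With the rebate, buyers effectively pay Pb = Ps − 42, where Ps is the price sellers receive.
Demand in terms of Ps becomes Qd = 775 − 3(Ps − 42) = 901 - 3Ps. Setting this equal to supply: 901 - 3Ps = -107 + 6Ps, so Ps = 112.
Buyers pay Pb = 112 − 42 = 70; Q' = -107 + 6·112 = 565.
Buyers' price falls by P* − Pb = 98 − 70 = 28; sellers' price rises by Ps − P* = 112 − 98 = 14.
So consumers capture 28/42 = 2/3 of each unit of subsidy.

Consumer share = 2/3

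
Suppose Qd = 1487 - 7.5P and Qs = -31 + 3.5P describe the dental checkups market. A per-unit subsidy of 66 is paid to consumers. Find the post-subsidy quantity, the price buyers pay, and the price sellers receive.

Pre-subsidy: 1487 - 7.5P = -31 + 3.5P gives P* = 138, Q* = 452.
With the rebate, buyers effectively pay Pb = Ps − 66, where Ps is the price sellers receive.
Demand in terms of Ps becomes Qd = 1487 − 7.5(Ps − 66) = 1982 - 7.5Ps. Setting this equal to supply: 1982 - 7.5Ps = -31 + 3.5Ps, so Ps = 183.
Buyers pay Pb = 183 − 66 = 117; Q' = -31 + 3.5·183 = 609.5.

Q' = 609.5; buyers pay 117; sellers receive 183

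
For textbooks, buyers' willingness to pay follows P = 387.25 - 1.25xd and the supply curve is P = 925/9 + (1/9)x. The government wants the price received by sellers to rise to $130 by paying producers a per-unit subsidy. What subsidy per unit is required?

At a seller price of 130, quantity supplied is -925 + 9·130 = 245.
Buyers absorb 245 only when they pay Pb = 387.25 − 1.25·245 = 81.
s = Ps − Pb = 130 − 81 = 49.

Required subsidy s = $49 per unit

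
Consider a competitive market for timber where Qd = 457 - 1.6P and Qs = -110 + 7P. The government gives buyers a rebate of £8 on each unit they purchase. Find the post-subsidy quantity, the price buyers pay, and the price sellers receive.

Pre-subsidy: 457 - 1.6P = -110 + 7P gives P* = 2835/43, Q* = 15115/43.
With the rebate, buyers effectively pay Pb = Ps − 8, where Ps is the price sellers receive.
Demand in terms of Ps becomes Qd = 457 − 1.6(Ps − 8) = 469.8 - 1.6Ps. Setting this equal to supply: 469.8 - 1.6Ps = -110 + 7Ps, so Ps = 2899/43.
Buyers pay Pb = 2899/43 − 8 = 2555/43; Q' = -110 + 7·(2899/43) = 15563/43.

Q' = 15563/43; buyers pay 2555/43; sellers receive 2899/43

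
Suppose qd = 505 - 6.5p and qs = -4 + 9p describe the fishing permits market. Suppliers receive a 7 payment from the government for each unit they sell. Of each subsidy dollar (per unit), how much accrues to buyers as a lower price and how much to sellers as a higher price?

Buyers gain 126/31 per unit; sellers gain 91/31 per unit

Pre-subsidy: 505 - 6.5p = -4 + 9p gives p* = 1018/31, q* = 9038/31.
With the subsidy, sellers receive ps = pb + 7 for each unit, where pb is the price buyers pay.
Supply in terms of pb becomes qs = -4 + 9(pb + 7) = 59 + 9pb. Setting this equal to demand: 505 - 6.5pb = 59 + 9pb, so pb = 892/31.
Sellers receive ps = 892/31 + 7 = 1109/31; q' = 505 − 6.5·(892/31) = 9857/31.
Buyers' price falls by p* − pb = 1018/31 − 892/31 = 126/31; sellers' price rises by ps − p* = 1109/31 − 1018/31 = 91/31.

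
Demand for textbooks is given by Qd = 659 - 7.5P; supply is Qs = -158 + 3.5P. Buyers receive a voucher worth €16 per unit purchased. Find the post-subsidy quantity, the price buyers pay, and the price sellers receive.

Q' = 3083/22; buyers pay 761/11; sellers receive 937/11

Pre-subsidy: 659 - 7.5P = -158 + 3.5P gives P* = 817/11, Q* = 2243/22.
With the rebate, buyers effectively pay Pb = Ps − 16, where Ps is the price sellers receive.
Demand in terms of Ps becomes Qd = 659 − 7.5(Ps − 16) = 779 - 7.5Ps. Setting this equal to supply: 779 - 7.5Ps = -158 + 3.5Ps, so Ps = 937/11.
Buyers pay Pb = 937/11 − 16 = 761/11; Q' = -158 + 3.5·(937/11) = 3083/22.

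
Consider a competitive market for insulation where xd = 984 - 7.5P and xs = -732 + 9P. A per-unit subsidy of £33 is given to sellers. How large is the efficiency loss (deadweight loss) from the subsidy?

Pre-subsidy: 984 - 7.5P = -732 + 9P gives P* = 104, x* = 204.
With the subsidy, sellers receive Ps = Pb + 33 for each unit, where Pb is the price buyers pay.
Supply in terms of Pb becomes xs = -732 + 9(Pb + 33) = -435 + 9Pb. Setting this equal to demand: 984 - 7.5Pb = -435 + 9Pb, so Pb = 86.
Sellers receive Ps = 86 + 33 = 119; x' = 984 − 7.5·86 = 339.
The subsidy expands output by 339 − 204 = 135 past the efficient level; on those units the gap between marginal cost and willingness to pay runs from 0 up to 33.
DWL = ½ × 33 × 135 = 2227.5.

Deadweight loss = £2227.5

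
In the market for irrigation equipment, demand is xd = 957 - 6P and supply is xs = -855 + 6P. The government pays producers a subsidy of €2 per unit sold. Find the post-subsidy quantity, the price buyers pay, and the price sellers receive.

Pre-subsidy: 957 - 6P = -855 + 6P gives P* = 151, x* = 51.
With the subsidy, sellers receive Ps = Pb + 2 for each unit, where Pb is the price buyers pay.
Supply in terms of Pb becomes xs = -855 + 6(Pb + 2) = -843 + 6Pb. Setting this equal to demand: 957 - 6Pb = -843 + 6Pb, so Pb = 150.
Sellers receive Ps = 150 + 2 = 152; x' = 957 − 6·150 = 57.

x' = 57; buyers pay €150; sellers receive €152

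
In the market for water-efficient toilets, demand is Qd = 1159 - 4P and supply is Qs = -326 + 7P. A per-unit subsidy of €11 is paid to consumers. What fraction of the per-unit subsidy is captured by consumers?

Consumer share = 7/11

Pre-subsidy: 1159 - 4P = -326 + 7P gives P* = 135, Q* = 619.
With the rebate, buyers effectively pay Pb = Ps − 11, where Ps is the price sellers receive.
Demand in terms of Ps becomes Qd = 1159 − 4(Ps − 11) = 1203 - 4Ps. Setting this equal to supply: 1203 - 4Ps = -326 + 7Ps, so Ps = 139.
Buyers pay Pb = 139 − 11 = 128; Q' = -326 + 7·139 = 647.
Buyers' price falls by P* − Pb = 135 − 128 = 7; sellers' price rises by Ps − P* = 139 − 135 = 4.
So consumers capture 7/11 = 7/11 of each unit of subsidy.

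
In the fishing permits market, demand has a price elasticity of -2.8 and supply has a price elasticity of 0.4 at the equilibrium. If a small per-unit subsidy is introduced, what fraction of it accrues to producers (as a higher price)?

For a small subsidy around the equilibrium, the benefit split depends on the relative slopes, which at a point are proportional to the elasticities.
Buyer share = εs/(εs + |εd|) = 0.4/(0.4 + 2.8) = 0.125; seller share = |εd|/(εs + |εd|) = 0.875.
So producers capture 0.875 of the subsidy.

Producer share = 0.875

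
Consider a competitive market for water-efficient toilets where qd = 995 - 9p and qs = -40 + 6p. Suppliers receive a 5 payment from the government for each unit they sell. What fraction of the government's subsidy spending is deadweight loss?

Pre-subsidy: 995 - 9p = -40 + 6p gives p* = 69, q* = 374.
With the subsidy, sellers receive ps = pb + 5 for each unit, where pb is the price buyers pay.
Supply in terms of pb becomes qs = -40 + 6(pb + 5) = -10 + 6pb. Setting this equal to demand: 995 - 9pb = -10 + 6pb, so pb = 67.
Sellers receive ps = 67 + 5 = 72; q' = 995 − 9·67 = 392.
ΔCS = ½(374 + 392)(69 − 67) = 766; ΔPS = ½(374 + 392)(72 − 69) = 1149.
Government spending = 5 × 392 = 1960.
DWL = ½ × 5 × (392 − 374) = 45; fraction = 45 / 1960 = 9/392.

DWL / government spending = 9/392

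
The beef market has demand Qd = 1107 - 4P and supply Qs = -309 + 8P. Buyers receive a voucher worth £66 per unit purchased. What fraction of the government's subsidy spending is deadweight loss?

Pre-subsidy: 1107 - 4P = -309 + 8P gives P* = 118, Q* = 635.
With the rebate, buyers effectively pay Pb = Ps − 66, where Ps is the price sellers receive.
Demand in terms of Ps becomes Qd = 1107 − 4(Ps − 66) = 1371 - 4Ps. Setting this equal to supply: 1371 - 4Ps = -309 + 8Ps, so Ps = 140.
Buyers pay Pb = 140 − 66 = 74; Q' = -309 + 8·140 = 811.
ΔCS = ½(635 + 811)(118 − 74) = 31812; ΔPS = ½(635 + 811)(140 − 118) = 15906.
Government spending = 66 × 811 = 53526.
DWL = ½ × 66 × (811 − 635) = 5808; fraction = 5808 / 53526 = 88/811.

DWL / government spending = 88/811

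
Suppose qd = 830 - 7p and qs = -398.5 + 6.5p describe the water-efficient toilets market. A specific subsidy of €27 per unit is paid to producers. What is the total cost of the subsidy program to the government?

Pre-subsidy: 830 - 7p = -398.5 + 6.5p gives p* = 91, q* = 193.
With the subsidy, sellers receive ps = pb + 27 for each unit, where pb is the price buyers pay.
Supply in terms of pb becomes qs = -398.5 + 6.5(pb + 27) = -223 + 6.5pb. Setting this equal to demand: 830 - 7pb = -223 + 6.5pb, so pb = 78.
Sellers receive ps = 78 + 27 = 105; q' = 830 − 7·78 = 284.
Government outlay = subsidy × quantity = 27 × 284 = 7668.

Government cost = €7668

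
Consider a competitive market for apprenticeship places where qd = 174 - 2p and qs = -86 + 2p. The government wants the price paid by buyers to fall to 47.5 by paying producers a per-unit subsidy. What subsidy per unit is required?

Required subsidy s = 35 per unit

At a buyer price of 47.5, quantity demanded is 174 − 2·47.5 = 79.
Sellers supply 79 only when they receive ps with -86 + 2·ps = 79, i.e. ps = 82.5.
s = ps − pb = 82.5 − 47.5 = 35.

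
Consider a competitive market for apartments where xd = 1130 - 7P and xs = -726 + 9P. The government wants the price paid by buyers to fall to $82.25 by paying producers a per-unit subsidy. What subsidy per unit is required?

At a buyer price of 82.25, quantity demanded is 1130 − 7·82.25 = 554.25.
Sellers supply 554.25 only when they receive Ps with -726 + 9·Ps = 554.25, i.e. Ps = 142.25.
s = Ps − Pb = 142.25 − 82.25 = 60.

Required subsidy s = $60 per unit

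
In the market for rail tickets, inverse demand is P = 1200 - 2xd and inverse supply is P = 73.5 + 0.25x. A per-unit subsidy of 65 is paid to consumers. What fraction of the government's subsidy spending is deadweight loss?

DWL / government spending = 65/2383

Pre-subsidy: 1200 - 2x = 73.5 + 0.25x gives x* = 1502/3 and P* = 596/3.
With the rebate, buyers effectively pay Pb = Ps − 65, where Ps is the price sellers receive.
On the curves, Pb = 1200 - 2x and Ps = 73.5 + 0.25x; the wedge Ps − Pb = 65 gives 73.5 + 0.25x − (1200 - 2x) = 65, so x' = 4766/9.
Then Pb = 1200 − 2·(4766/9) = 1268/9 and Ps = 73.5 + 0.25·(4766/9) = 1853/9.
ΔCS = ½(1502/3 + 4766/9)(596/3 − 1268/9) = 2410720/81; ΔPS = ½(1502/3 + 4766/9)(1853/9 − 596/3) = 301340/81.
Government spending = 65 × 4766/9 = 309790/9.
DWL = ½ × 65 × (4766/9 − 1502/3) = 8450/9; fraction = (8450/9) / (309790/9) = 65/2383.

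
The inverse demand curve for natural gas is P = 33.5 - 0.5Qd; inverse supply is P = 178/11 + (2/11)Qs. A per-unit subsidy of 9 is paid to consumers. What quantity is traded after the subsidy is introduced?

Pre-subsidy: 33.5 - 0.5Q = 178/11 + (2/11)Q gives Q* = 25.4 and P* = 20.8.
With the rebate, buyers effectively pay Pb = Ps − 9, where Ps is the price sellers receive.
On the curves, Pb = 33.5 - 0.5Q and Ps = 178/11 + (2/11)Q; the wedge Ps − Pb = 9 gives 178/11 + (2/11)Q − (33.5 - 0.5Q) = 9, so Q' = 38.6.
Then Pb = 33.5 − 0.5·38.6 = 14.2 and Ps = 178/11 + (2/11)·38.6 = 23.2.

Q' = 38.6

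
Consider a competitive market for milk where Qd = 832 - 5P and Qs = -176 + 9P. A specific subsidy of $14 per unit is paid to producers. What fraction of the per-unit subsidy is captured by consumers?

Pre-subsidy: 832 - 5P = -176 + 9P gives P* = 72, Q* = 472.
With the subsidy, sellers receive Ps = Pb + 14 for each unit, where Pb is the price buyers pay.
Supply in terms of Pb becomes Qs = -176 + 9(Pb + 14) = -50 + 9Pb. Setting this equal to demand: 832 - 5Pb = -50 + 9Pb, so Pb = 63.
Sellers receive Ps = 63 + 14 = 77; Q' = 832 − 5·63 = 517.
Buyers' price falls by P* − Pb = 72 − 63 = 9; sellers' price rises by Ps − P* = 77 − 72 = 5.
So consumers capture 9/14 = 9/14 of each unit of subsidy.

Consumer share = 9/14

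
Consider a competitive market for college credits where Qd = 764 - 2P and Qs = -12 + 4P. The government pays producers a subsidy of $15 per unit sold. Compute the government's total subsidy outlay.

Pre-subsidy: 764 - 2P = -12 + 4P gives P* = 388/3, Q* = 1516/3.
With the subsidy, sellers receive Ps = Pb + 15 for each unit, where Pb is the price buyers pay.
Supply in terms of Pb becomes Qs = -12 + 4(Pb + 15) = 48 + 4Pb. Setting this equal to demand: 764 - 2Pb = 48 + 4Pb, so Pb = 358/3.
Sellers receive Ps = 358/3 + 15 = 403/3; Q' = 764 − 2·(358/3) = 1576/3.
Government outlay = subsidy × quantity = 15 × 1576/3 = 7880.

Government cost = $7880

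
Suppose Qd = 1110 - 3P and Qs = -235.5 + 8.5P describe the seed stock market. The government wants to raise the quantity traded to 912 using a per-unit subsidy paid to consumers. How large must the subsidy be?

Required subsidy s = 69 per unit

At Q = 912, invert demand for the buyer price: Pb = (1110 − 912)/3 = 66; invert supply for the seller price: Ps = (912 − (-235.5))/8.5 = 135.
The subsidy must fill the gap: s = Ps − Pb = 135 − 66 = 69.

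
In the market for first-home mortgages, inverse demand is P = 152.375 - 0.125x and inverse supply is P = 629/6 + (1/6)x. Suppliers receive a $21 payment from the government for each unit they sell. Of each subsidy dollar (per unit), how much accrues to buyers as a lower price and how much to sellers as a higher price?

Pre-subsidy: 152.375 - 0.125x = 629/6 + (1/6)x gives x* = 163 and P* = 132.
With the subsidy, sellers receive Ps = Pb + 21 for each unit, where Pb is the price buyers pay.
On the curves, Pb = 152.375 - 0.125x and Ps = 629/6 + (1/6)x; the wedge Ps − Pb = 21 gives 629/6 + (1/6)x − (152.375 - 0.125x) = 21, so x' = 235.
Then Pb = 152.375 − 0.125·235 = 123 and Ps = 629/6 + (1/6)·235 = 144.
Buyers' price falls by P* − Pb = 132 − 123 = 9; sellers' price rises by Ps − P* = 144 − 132 = 12.

Buyers gain $9 per unit; sellers gain $12 per unit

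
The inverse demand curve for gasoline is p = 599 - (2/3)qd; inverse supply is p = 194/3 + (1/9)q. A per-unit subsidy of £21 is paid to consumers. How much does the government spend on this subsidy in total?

Government cost = £14994

Pre-subsidy: 599 - (2/3)q = 194/3 + (1/9)q gives q* = 687 and p* = 141.
With the rebate, buyers effectively pay pb = ps − 21, where ps is the price sellers receive.
On the curves, pb = 599 - (2/3)q and ps = 194/3 + (1/9)q; the wedge ps − pb = 21 gives 194/3 + (1/9)q − (599 - (2/3)q) = 21, so q' = 714.
Then pb = 599 − (2/3)·714 = 123 and ps = 194/3 + (1/9)·714 = 144.
Government outlay = subsidy × quantity = 21 × 714 = 14994.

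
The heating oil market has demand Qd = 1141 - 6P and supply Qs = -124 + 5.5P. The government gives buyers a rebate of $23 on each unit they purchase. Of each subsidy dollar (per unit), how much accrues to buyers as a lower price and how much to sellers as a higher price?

Pre-subsidy: 1141 - 6P = -124 + 5.5P gives P* = 110, Q* = 481.
With the rebate, buyers effectively pay Pb = Ps − 23, where Ps is the price sellers receive.
Demand in terms of Ps becomes Qd = 1141 − 6(Ps − 23) = 1279 - 6Ps. Setting this equal to supply: 1279 - 6Ps = -124 + 5.5Ps, so Ps = 122.
Buyers pay Pb = 122 − 23 = 99; Q' = -124 + 5.5·122 = 547.
Buyers' price falls by P* − Pb = 110 − 99 = 11; sellers' price rises by Ps − P* = 122 − 110 = 12.

Buyers gain $11 per unit; sellers gain $12 per unit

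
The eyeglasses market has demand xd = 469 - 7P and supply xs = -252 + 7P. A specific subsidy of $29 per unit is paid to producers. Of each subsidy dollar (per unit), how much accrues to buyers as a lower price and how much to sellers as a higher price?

Buyers gain $14.5 per unit; sellers gain $14.5 per unit

Pre-subsidy: 469 - 7P = -252 + 7P gives P* = 51.5, x* = 108.5.
With the subsidy, sellers receive Ps = Pb + 29 for each unit, where Pb is the price buyers pay.
Supply in terms of Pb becomes xs = -252 + 7(Pb + 29) = -49 + 7Pb. Setting this equal to demand: 469 - 7Pb = -49 + 7Pb, so Pb = 37.
Sellers receive Ps = 37 + 29 = 66; x' = 469 − 7·37 = 210.
Buyers' price falls by P* − Pb = 51.5 − 37 = 14.5; sellers' price rises by Ps − P* = 66 − 51.5 = 14.5.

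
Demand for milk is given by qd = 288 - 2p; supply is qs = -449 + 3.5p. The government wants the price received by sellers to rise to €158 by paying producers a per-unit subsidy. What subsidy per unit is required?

At a seller price of 158, quantity supplied is -449 + 3.5·158 = 104.
Buyers absorb 104 only when they pay pb with 288 − 2·pb = 104, i.e. pb = 92.
s = ps − pb = 158 − 92 = 66.

Required subsidy s = €66 per unit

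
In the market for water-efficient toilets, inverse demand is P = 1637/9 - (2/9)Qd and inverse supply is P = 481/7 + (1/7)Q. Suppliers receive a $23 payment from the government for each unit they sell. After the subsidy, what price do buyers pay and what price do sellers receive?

Buyers pay $99; sellers receive $122

Pre-subsidy: 1637/9 - (2/9)Q = 481/7 + (1/7)Q gives Q* = 310 and P* = 113.
With the subsidy, sellers receive Ps = Pb + 23 for each unit, where Pb is the price buyers pay.
On the curves, Pb = 1637/9 - (2/9)Q and Ps = 481/7 + (1/7)Q; the wedge Ps − Pb = 23 gives 481/7 + (1/7)Q − (1637/9 - (2/9)Q) = 23, so Q' = 373.
Then Pb = 1637/9 − (2/9)·373 = 99 and Ps = 481/7 + (1/7)·373 = 122.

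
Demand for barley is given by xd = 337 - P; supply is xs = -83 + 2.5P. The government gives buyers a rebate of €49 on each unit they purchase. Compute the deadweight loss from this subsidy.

Deadweight loss = €857.5

Pre-subsidy: 337 - P = -83 + 2.5P gives P* = 120, x* = 217.
With the rebate, buyers effectively pay Pb = Ps − 49, where Ps is the price sellers receive.
Demand in terms of Ps becomes xd = 337 − 1(Ps − 49) = 386 - Ps. Setting this equal to supply: 386 - Ps = -83 + 2.5Ps, so Ps = 134.
Buyers pay Pb = 134 − 49 = 85; x' = -83 + 2.5·134 = 252.
The subsidy expands output by 252 − 217 = 35 past the efficient level; on those units the gap between marginal cost and willingness to pay runs from 0 up to 49.
DWL = ½ × 49 × 35 = 857.5.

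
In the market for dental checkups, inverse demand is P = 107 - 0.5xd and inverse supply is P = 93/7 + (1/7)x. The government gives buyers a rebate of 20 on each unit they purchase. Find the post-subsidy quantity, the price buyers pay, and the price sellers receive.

Pre-subsidy: 107 - 0.5x = 93/7 + (1/7)x gives x* = 1312/9 and P* = 307/9.
With the rebate, buyers effectively pay Pb = Ps − 20, where Ps is the price sellers receive.
On the curves, Pb = 107 - 0.5x and Ps = 93/7 + (1/7)x; the wedge Ps − Pb = 20 gives 93/7 + (1/7)x − (107 - 0.5x) = 20, so x' = 1592/9.
Then Pb = 107 − 0.5·(1592/9) = 167/9 and Ps = 93/7 + (1/7)·(1592/9) = 347/9.

x' = 1592/9; buyers pay 167/9; sellers receive 347/9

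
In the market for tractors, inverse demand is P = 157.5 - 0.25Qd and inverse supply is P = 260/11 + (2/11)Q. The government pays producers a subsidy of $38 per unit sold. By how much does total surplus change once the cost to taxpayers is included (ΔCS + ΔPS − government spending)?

Pre-subsidy: 157.5 - 0.25Q = 260/11 + (2/11)Q gives Q* = 310 and P* = 80.
With the subsidy, sellers receive Ps = Pb + 38 for each unit, where Pb is the price buyers pay.
On the curves, Pb = 157.5 - 0.25Q and Ps = 260/11 + (2/11)Q; the wedge Ps − Pb = 38 gives 260/11 + (2/11)Q − (157.5 - 0.25Q) = 38, so Q' = 398.
Then Pb = 157.5 − 0.25·398 = 58 and Ps = 260/11 + (2/11)·398 = 96.
ΔCS = ½(310 + 398)(80 − 58) = 7788; ΔPS = ½(310 + 398)(96 − 80) = 5664.
Government spending = 38 × 398 = 15124.
Net change = 7788 + 5664 − 15124 = -1672. The loss equals the DWL triangle ½·38·88.

Net change in total surplus = -$1672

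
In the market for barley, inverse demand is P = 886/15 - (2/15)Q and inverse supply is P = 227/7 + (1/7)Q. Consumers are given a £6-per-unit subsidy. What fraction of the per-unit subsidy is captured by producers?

Producer share = 15/29

Pre-subsidy: 886/15 - (2/15)Q = 227/7 + (1/7)Q gives Q* = 2797/29 and P* = 1340/29.
With the rebate, buyers effectively pay Pb = Ps − 6, where Ps is the price sellers receive.
On the curves, Pb = 886/15 - (2/15)Q and Ps = 227/7 + (1/7)Q; the wedge Ps − Pb = 6 gives 227/7 + (1/7)Q − (886/15 - (2/15)Q) = 6, so Q' = 3427/29.
Then Pb = 886/15 − (2/15)·(3427/29) = 1256/29 and Ps = 227/7 + (1/7)·(3427/29) = 1430/29.
Buyers' price falls by P* − Pb = 1340/29 − 1256/29 = 84/29; sellers' price rises by Ps − P* = 1430/29 − 1340/29 = 90/29.
So producers capture (90/29)/6 = 15/29 of each unit of subsidy.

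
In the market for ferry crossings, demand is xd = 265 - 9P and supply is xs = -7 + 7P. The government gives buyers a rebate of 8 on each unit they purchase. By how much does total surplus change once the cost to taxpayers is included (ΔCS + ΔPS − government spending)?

Pre-subsidy: 265 - 9P = -7 + 7P gives P* = 17, x* = 112.
With the rebate, buyers effectively pay Pb = Ps − 8, where Ps is the price sellers receive.
Demand in terms of Ps becomes xd = 265 − 9(Ps − 8) = 337 - 9Ps. Setting this equal to supply: 337 - 9Ps = -7 + 7Ps, so Ps = 21.5.
Buyers pay Pb = 21.5 − 8 = 13.5; x' = -7 + 7·21.5 = 143.5.
ΔCS = ½(112 + 143.5)(17 − 13.5) = 447.125; ΔPS = ½(112 + 143.5)(21.5 − 17) = 574.875.
Government spending = 8 × 143.5 = 1148.
Net change = 447.125 + 574.875 − 1148 = -126. The loss equals the DWL triangle ½·8·31.5.

Net change in total surplus = -126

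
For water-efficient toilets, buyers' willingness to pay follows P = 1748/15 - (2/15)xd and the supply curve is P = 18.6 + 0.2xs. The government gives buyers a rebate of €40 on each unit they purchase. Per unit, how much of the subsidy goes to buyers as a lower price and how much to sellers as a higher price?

Pre-subsidy: 1748/15 - (2/15)x = 18.6 + 0.2x gives x* = 293.8 and P* = 77.36.
With the rebate, buyers effectively pay Pb = Ps − 40, where Ps is the price sellers receive.
On the curves, Pb = 1748/15 - (2/15)x and Ps = 18.6 + 0.2x; the wedge Ps − Pb = 40 gives 18.6 + 0.2x − (1748/15 - (2/15)x) = 40, so x' = 413.8.
Then Pb = 1748/15 − (2/15)·413.8 = 61.36 and Ps = 18.6 + 0.2·413.8 = 101.36.
Buyers' price falls by P* − Pb = 77.36 − 61.36 = 16; sellers' price rises by Ps − P* = 101.36 − 77.36 = 24.

Buyers gain €16 per unit; sellers gain €24 per unit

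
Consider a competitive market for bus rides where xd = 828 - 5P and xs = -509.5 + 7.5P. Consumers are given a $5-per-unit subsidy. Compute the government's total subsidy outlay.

Pre-subsidy: 828 - 5P = -509.5 + 7.5P gives P* = 107, x* = 293.
With the rebate, buyers effectively pay Pb = Ps − 5, where Ps is the price sellers receive.
Demand in terms of Ps becomes xd = 828 − 5(Ps − 5) = 853 - 5Ps. Setting this equal to supply: 853 - 5Ps = -509.5 + 7.5Ps, so Ps = 109.
Buyers pay Pb = 109 − 5 = 104; x' = -509.5 + 7.5·109 = 308.
Government outlay = subsidy × quantity = 5 × 308 = 1540.

Government cost = $1540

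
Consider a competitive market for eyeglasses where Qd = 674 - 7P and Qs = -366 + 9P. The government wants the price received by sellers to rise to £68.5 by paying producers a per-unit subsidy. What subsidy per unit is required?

Required subsidy s = £8 per unit

At a seller price of 68.5, quantity supplied is -366 + 9·68.5 = 250.5.
Buyers absorb 250.5 only when they pay Pb with 674 − 7·Pb = 250.5, i.e. Pb = 60.5.
s = Ps − Pb = 68.5 − 60.5 = 8.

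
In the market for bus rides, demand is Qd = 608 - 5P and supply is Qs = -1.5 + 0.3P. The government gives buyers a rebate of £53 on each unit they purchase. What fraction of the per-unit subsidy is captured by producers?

Pre-subsidy: 608 - 5P = -1.5 + 0.3P gives P* = 115, Q* = 33.
With the rebate, buyers effectively pay Pb = Ps − 53, where Ps is the price sellers receive.
Demand in terms of Ps becomes Qd = 608 − 5(Ps − 53) = 873 - 5Ps. Setting this equal to supply: 873 - 5Ps = -1.5 + 0.3Ps, so Ps = 165.
Buyers pay Pb = 165 − 53 = 112; Q' = -1.5 + 0.3·165 = 48.
Buyers' price falls by P* − Pb = 115 − 112 = 3; sellers' price rises by Ps − P* = 165 − 115 = 50.
So producers capture 50/53 = 50/53 of each unit of subsidy.

Producer share = 50/53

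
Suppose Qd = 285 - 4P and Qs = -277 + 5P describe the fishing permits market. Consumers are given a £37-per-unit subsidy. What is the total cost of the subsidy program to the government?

Government cost = 39109/9

Pre-subsidy: 285 - 4P = -277 + 5P gives P* = 562/9, Q* = 317/9.
With the rebate, buyers effectively pay Pb = Ps − 37, where Ps is the price sellers receive.
Demand in terms of Ps becomes Qd = 285 − 4(Ps − 37) = 433 - 4Ps. Setting this equal to supply: 433 - 4Ps = -277 + 5Ps, so Ps = 710/9.
Buyers pay Pb = 710/9 − 37 = 377/9; Q' = -277 + 5·(710/9) = 1057/9.
Government outlay = subsidy × quantity = 37 × 1057/9 = 39109/9.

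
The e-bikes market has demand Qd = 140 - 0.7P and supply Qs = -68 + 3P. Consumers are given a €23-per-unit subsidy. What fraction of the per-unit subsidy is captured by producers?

Pre-subsidy: 140 - 0.7P = -68 + 3P gives P* = 2080/37, Q* = 3724/37.
With the rebate, buyers effectively pay Pb = Ps − 23, where Ps is the price sellers receive.
Demand in terms of Ps becomes Qd = 140 − 0.7(Ps − 23) = 156.1 - 0.7Ps. Setting this equal to supply: 156.1 - 0.7Ps = -68 + 3Ps, so Ps = 2241/37.
Buyers pay Pb = 2241/37 − 23 = 1390/37; Q' = -68 + 3·(2241/37) = 4207/37.
Buyers' price falls by P* − Pb = 2080/37 − 1390/37 = 690/37; sellers' price rises by Ps − P* = 2241/37 − 2080/37 = 161/37.
So producers capture (161/37)/23 = 7/37 of each unit of subsidy.

Producer share = 7/37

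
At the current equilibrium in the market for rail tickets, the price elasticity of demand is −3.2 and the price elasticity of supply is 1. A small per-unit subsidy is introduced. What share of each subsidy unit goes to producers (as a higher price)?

For a small subsidy around the equilibrium, the benefit split depends on the relative slopes, which at a point are proportional to the elasticities.
Buyer share = εs/(εs + |εd|) = 1/(1 + 3.2) = 5/21; seller share = |εd|/(εs + |εd|) = 16/21.
So producers capture 16/21 of the subsidy.

Producer share = 16/21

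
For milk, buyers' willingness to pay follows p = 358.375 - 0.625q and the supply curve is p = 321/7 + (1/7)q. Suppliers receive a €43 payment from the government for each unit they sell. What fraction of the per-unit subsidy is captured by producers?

Producer share = 8/43

Pre-subsidy: 358.375 - 0.625q = 321/7 + (1/7)q gives q* = 407 and p* = 104.
With the subsidy, sellers receive ps = pb + 43 for each unit, where pb is the price buyers pay.
On the curves, pb = 358.375 - 0.625q and ps = 321/7 + (1/7)q; the wedge ps − pb = 43 gives 321/7 + (1/7)q − (358.375 - 0.625q) = 43, so q' = 463.
Then pb = 358.375 − 0.625·463 = 69 and ps = 321/7 + (1/7)·463 = 112.
Buyers' price falls by p* − pb = 104 − 69 = 35; sellers' price rises by ps − p* = 112 − 104 = 8.
So producers capture 8/43 = 8/43 of each unit of subsidy.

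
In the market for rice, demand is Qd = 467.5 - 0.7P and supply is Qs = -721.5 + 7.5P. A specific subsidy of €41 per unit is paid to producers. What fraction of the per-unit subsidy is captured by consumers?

Consumer share = 75/82

Pre-subsidy: 467.5 - 0.7P = -721.5 + 7.5P gives P* = 145, Q* = 366.
With the subsidy, sellers receive Ps = Pb + 41 for each unit, where Pb is the price buyers pay.
Supply in terms of Pb becomes Qs = -721.5 + 7.5(Pb + 41) = -414 + 7.5Pb. Setting this equal to demand: 467.5 - 0.7Pb = -414 + 7.5Pb, so Pb = 107.5.
Sellers receive Ps = 107.5 + 41 = 148.5; Q' = 467.5 − 0.7·107.5 = 392.25.
Buyers' price falls by P* − Pb = 145 − 107.5 = 37.5; sellers' price rises by Ps − P* = 148.5 − 145 = 3.5.
So consumers capture 37.5/41 = 75/82 of each unit of subsidy.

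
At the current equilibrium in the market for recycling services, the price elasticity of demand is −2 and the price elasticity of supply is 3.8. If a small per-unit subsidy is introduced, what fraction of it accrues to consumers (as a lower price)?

For a small subsidy around the equilibrium, the benefit split depends on the relative slopes, which at a point are proportional to the elasticities.
Buyer share = εs/(εs + |εd|) = 3.8/(3.8 + 2) = 19/29; seller share = |εd|/(εs + |εd|) = 10/29.

Consumer share = 19/29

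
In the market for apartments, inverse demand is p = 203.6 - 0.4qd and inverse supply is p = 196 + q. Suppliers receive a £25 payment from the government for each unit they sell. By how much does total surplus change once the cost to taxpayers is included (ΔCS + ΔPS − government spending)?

Net change in total surplus = -3125/14

Pre-subsidy: 203.6 - 0.4q = 196 + q gives q* = 38/7 and p* = 1410/7.
With the subsidy, sellers receive ps = pb + 25 for each unit, where pb is the price buyers pay.
On the curves, pb = 203.6 - 0.4q and ps = 196 + q; the wedge ps − pb = 25 gives 196 + q − (203.6 - 0.4q) = 25, so q' = 163/7.
Then pb = 203.6 − 0.4·(163/7) = 1360/7 and ps = 196 + 1·(163/7) = 1535/7.
ΔCS = ½(38/7 + 163/7)(1410/7 − 1360/7) = 5025/49; ΔPS = ½(38/7 + 163/7)(1535/7 − 1410/7) = 25125/98.
Government spending = 25 × 163/7 = 4075/7.
Net change = 5025/49 + 25125/98 − 4075/7 = -3125/14. The loss equals the DWL triangle ½·25·125/7.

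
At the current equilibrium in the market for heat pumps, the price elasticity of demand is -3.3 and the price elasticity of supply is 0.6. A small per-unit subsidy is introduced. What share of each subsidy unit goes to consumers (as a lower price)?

Consumer share = 2/13

For a small subsidy around the equilibrium, the benefit split depends on the relative slopes, which at a point are proportional to the elasticities.
Buyer share = εs/(εs + |εd|) = 0.6/(0.6 + 3.3) = 2/13; seller share = |εd|/(εs + |εd|) = 11/13.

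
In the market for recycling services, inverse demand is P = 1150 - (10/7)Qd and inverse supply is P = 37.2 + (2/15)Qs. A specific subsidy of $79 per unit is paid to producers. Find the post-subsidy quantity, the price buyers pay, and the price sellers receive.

Pre-subsidy: 1150 - (10/7)Q = 37.2 + (2/15)Q gives Q* = 29211/41 and P* = 5420/41.
With the subsidy, sellers receive Ps = Pb + 79 for each unit, where Pb is the price buyers pay.
On the curves, Pb = 1150 - (10/7)Q and Ps = 37.2 + (2/15)Q; the wedge Ps − Pb = 79 gives 37.2 + (2/15)Q − (1150 - (10/7)Q) = 79, so Q' = 125139/164.
Then Pb = 1150 − (10/7)·(125139/164) = 4915/82 and Ps = 37.2 + (2/15)·(125139/164) = 11393/82.

Q' = 125139/164; buyers pay 4915/82; sellers receive 11393/82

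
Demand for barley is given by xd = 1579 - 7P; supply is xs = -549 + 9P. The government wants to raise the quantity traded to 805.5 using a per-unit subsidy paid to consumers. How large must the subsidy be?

Required subsidy s = 40 per unit

At x = 805.5, invert demand for the buyer price: Pb = (1579 − 805.5)/7 = 110.5; invert supply for the seller price: Ps = (805.5 − (-549))/9 = 150.5.
The subsidy must fill the gap: s = Ps − Pb = 150.5 − 110.5 = 40.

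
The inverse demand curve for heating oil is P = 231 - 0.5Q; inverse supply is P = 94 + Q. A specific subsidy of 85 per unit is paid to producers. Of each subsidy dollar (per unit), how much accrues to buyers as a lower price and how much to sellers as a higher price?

Buyers gain 85/3 per unit; sellers gain 170/3 per unit

Pre-subsidy: 231 - 0.5Q = 94 + Q gives Q* = 274/3 and P* = 556/3.
With the subsidy, sellers receive Ps = Pb + 85 for each unit, where Pb is the price buyers pay.
On the curves, Pb = 231 - 0.5Q and Ps = 94 + Q; the wedge Ps − Pb = 85 gives 94 + Q − (231 - 0.5Q) = 85, so Q' = 148.
Then Pb = 231 − 0.5·148 = 157 and Ps = 94 + 1·148 = 242.
Buyers' price falls by P* − Pb = 556/3 − 157 = 85/3; sellers' price rises by Ps − P* = 242 − 556/3 = 170/3.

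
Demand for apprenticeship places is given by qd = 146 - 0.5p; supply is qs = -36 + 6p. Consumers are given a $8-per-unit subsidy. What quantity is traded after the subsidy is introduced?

Pre-subsidy: 146 - 0.5p = -36 + 6p gives p* = 28, q* = 132.
With the rebate, buyers effectively pay pb = ps − 8, where ps is the price sellers receive.
Demand in terms of ps becomes qd = 146 − 0.5(ps − 8) = 150 - 0.5ps. Setting this equal to supply: 150 - 0.5ps = -36 + 6ps, so ps = 372/13.
Buyers pay pb = 372/13 − 8 = 268/13; q' = -36 + 6·(372/13) = 1764/13.

q' = 1764/13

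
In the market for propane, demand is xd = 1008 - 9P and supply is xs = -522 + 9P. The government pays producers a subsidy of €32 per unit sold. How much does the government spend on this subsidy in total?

Pre-subsidy: 1008 - 9P = -522 + 9P gives P* = 85, x* = 243.
With the subsidy, sellers receive Ps = Pb + 32 for each unit, where Pb is the price buyers pay.
Supply in terms of Pb becomes xs = -522 + 9(Pb + 32) = -234 + 9Pb. Setting this equal to demand: 1008 - 9Pb = -234 + 9Pb, so Pb = 69.
Sellers receive Ps = 69 + 32 = 101; x' = 1008 − 9·69 = 387.
Government outlay = subsidy × quantity = 32 × 387 = 12384.

Government cost = €12384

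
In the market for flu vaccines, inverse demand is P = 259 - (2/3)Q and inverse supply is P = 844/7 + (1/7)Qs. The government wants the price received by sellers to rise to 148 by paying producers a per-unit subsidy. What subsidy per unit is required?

Required subsidy s = 17 per unit

At a seller price of 148, quantity supplied is -844 + 7·148 = 192.
Buyers absorb 192 only when they pay Pb = 259 − (2/3)·192 = 131.
s = Ps − Pb = 148 − 131 = 17.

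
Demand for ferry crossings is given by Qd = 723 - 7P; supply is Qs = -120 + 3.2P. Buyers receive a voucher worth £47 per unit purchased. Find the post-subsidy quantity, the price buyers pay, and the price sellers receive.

Q' = 12632/51; buyers pay 3463/51; sellers receive 5860/51

Pre-subsidy: 723 - 7P = -120 + 3.2P gives P* = 1405/17, Q* = 2456/17.
With the rebate, buyers effectively pay Pb = Ps − 47, where Ps is the price sellers receive.
Demand in terms of Ps becomes Qd = 723 − 7(Ps − 47) = 1052 - 7Ps. Setting this equal to supply: 1052 - 7Ps = -120 + 3.2Ps, so Ps = 5860/51.
Buyers pay Pb = 5860/51 − 47 = 3463/51; Q' = -120 + 3.2·(5860/51) = 12632/51.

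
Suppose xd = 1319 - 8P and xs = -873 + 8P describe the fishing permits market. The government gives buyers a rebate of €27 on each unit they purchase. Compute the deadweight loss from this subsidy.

Pre-subsidy: 1319 - 8P = -873 + 8P gives P* = 137, x* = 223.
With the rebate, buyers effectively pay Pb = Ps − 27, where Ps is the price sellers receive.
Demand in terms of Ps becomes xd = 1319 − 8(Ps − 27) = 1535 - 8Ps. Setting this equal to supply: 1535 - 8Ps = -873 + 8Ps, so Ps = 150.5.
Buyers pay Pb = 150.5 − 27 = 123.5; x' = -873 + 8·150.5 = 331.
The subsidy expands output by 331 − 223 = 108 past the efficient level; on those units the gap between marginal cost and willingness to pay runs from 0 up to 27.
DWL = ½ × 27 × 108 = 1458.

Deadweight loss = €1458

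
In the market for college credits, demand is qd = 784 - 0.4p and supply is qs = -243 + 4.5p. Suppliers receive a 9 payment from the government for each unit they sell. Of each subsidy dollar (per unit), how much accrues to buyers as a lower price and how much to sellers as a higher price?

Pre-subsidy: 784 - 0.4p = -243 + 4.5p gives p* = 10270/49, q* = 34308/49.
With the subsidy, sellers receive ps = pb + 9 for each unit, where pb is the price buyers pay.
Supply in terms of pb becomes qs = -243 + 4.5(pb + 9) = -202.5 + 4.5pb. Setting this equal to demand: 784 - 0.4pb = -202.5 + 4.5pb, so pb = 9865/49.
Sellers receive ps = 9865/49 + 9 = 10306/49; q' = 784 − 0.4·(9865/49) = 34470/49.
Buyers' price falls by p* − pb = 10270/49 − 9865/49 = 405/49; sellers' price rises by ps − p* = 10306/49 − 10270/49 = 36/49.

Buyers gain 405/49 per unit; sellers gain 36/49 per unit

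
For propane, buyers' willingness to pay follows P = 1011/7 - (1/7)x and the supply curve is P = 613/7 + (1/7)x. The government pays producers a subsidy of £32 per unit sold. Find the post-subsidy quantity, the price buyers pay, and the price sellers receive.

Pre-subsidy: 1011/7 - (1/7)x = 613/7 + (1/7)x gives x* = 199 and P* = 116.
With the subsidy, sellers receive Ps = Pb + 32 for each unit, where Pb is the price buyers pay.
On the curves, Pb = 1011/7 - (1/7)x and Ps = 613/7 + (1/7)x; the wedge Ps − Pb = 32 gives 613/7 + (1/7)x − (1011/7 - (1/7)x) = 32, so x' = 311.
Then Pb = 1011/7 − (1/7)·311 = 100 and Ps = 613/7 + (1/7)·311 = 132.

x' = 311; buyers pay £100; sellers receive £132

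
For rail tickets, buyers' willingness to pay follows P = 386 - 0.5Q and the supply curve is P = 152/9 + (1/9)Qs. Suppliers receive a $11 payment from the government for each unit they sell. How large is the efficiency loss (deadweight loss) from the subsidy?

Pre-subsidy: 386 - 0.5Q = 152/9 + (1/9)Q gives Q* = 604 and P* = 84.
With the subsidy, sellers receive Ps = Pb + 11 for each unit, where Pb is the price buyers pay.
On the curves, Pb = 386 - 0.5Q and Ps = 152/9 + (1/9)Q; the wedge Ps − Pb = 11 gives 152/9 + (1/9)Q − (386 - 0.5Q) = 11, so Q' = 622.
Then Pb = 386 − 0.5·622 = 75 and Ps = 152/9 + (1/9)·622 = 86.
The subsidy expands output by 622 − 604 = 18 past the efficient level; on those units the gap between marginal cost and willingness to pay runs from 0 up to 11.
DWL = ½ × 11 × 18 = 99.

Deadweight loss = $99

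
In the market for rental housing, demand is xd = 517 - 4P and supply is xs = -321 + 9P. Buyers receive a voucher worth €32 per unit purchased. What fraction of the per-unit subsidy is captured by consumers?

Pre-subsidy: 517 - 4P = -321 + 9P gives P* = 838/13, x* = 3369/13.
With the rebate, buyers effectively pay Pb = Ps − 32, where Ps is the price sellers receive.
Demand in terms of Ps becomes xd = 517 − 4(Ps − 32) = 645 - 4Ps. Setting this equal to supply: 645 - 4Ps = -321 + 9Ps, so Ps = 966/13.
Buyers pay Pb = 966/13 − 32 = 550/13; x' = -321 + 9·(966/13) = 4521/13.
Buyers' price falls by P* − Pb = 838/13 − 550/13 = 288/13; sellers' price rises by Ps − P* = 966/13 − 838/13 = 128/13.
So consumers capture (288/13)/32 = 9/13 of each unit of subsidy.

Consumer share = 9/13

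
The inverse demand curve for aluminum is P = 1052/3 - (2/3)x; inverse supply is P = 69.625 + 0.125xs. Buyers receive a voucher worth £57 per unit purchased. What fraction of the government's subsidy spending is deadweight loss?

Pre-subsidy: 1052/3 - (2/3)x = 69.625 + 0.125x gives x* = 355 and P* = 114.
With the rebate, buyers effectively pay Pb = Ps − 57, where Ps is the price sellers receive.
On the curves, Pb = 1052/3 - (2/3)x and Ps = 69.625 + 0.125x; the wedge Ps − Pb = 57 gives 69.625 + 0.125x − (1052/3 - (2/3)x) = 57, so x' = 427.
Then Pb = 1052/3 − (2/3)·427 = 66 and Ps = 69.625 + 0.125·427 = 123.
ΔCS = ½(355 + 427)(114 − 66) = 18768; ΔPS = ½(355 + 427)(123 − 114) = 3519.
Government spending = 57 × 427 = 24339.
DWL = ½ × 57 × (427 − 355) = 2052; fraction = 2052 / 24339 = 36/427.

DWL / government spending = 36/427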